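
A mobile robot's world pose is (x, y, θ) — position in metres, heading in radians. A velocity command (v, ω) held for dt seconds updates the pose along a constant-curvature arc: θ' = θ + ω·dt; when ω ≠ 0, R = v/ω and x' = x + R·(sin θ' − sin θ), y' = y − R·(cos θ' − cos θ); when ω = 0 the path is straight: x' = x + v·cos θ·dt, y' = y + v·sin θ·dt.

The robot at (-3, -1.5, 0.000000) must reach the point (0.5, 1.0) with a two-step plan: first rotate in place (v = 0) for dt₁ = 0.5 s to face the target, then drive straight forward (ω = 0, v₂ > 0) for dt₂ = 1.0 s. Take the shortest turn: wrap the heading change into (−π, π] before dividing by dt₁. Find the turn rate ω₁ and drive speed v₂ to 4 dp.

heading to target = atan2(1−-1.5, 0.5−-3) = 0.6202
Δθ = wrap(0.6202 − 0.0000) = 0.6202; ω₁ = Δθ/dt₁ = 1.2405
distance = √((0.5−-3)² + (1−-1.5)²) = 4.3012; v₂ = distance/dt₂ = 4.3012

ω₁ = 1.2405, v₂ = 4.3012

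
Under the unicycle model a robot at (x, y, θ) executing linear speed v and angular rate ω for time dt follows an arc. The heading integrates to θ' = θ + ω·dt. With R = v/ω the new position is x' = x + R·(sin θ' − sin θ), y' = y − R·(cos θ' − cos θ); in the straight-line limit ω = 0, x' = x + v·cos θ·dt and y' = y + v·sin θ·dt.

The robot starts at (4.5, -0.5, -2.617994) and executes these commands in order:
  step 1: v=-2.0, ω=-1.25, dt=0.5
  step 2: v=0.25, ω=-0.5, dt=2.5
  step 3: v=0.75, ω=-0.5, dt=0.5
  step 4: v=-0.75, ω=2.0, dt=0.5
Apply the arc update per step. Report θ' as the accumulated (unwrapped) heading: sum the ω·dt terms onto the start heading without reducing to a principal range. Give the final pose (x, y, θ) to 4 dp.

step 1: θ'=-3.2430 (R=1.6000) → pose (5.4620, -0.2939, -3.2430)
step 2: θ'=-4.4930 (R=-0.5000) → pose (5.0246, 0.0948, -4.4930)
step 3: θ'=-4.7430 (R=-1.5000) → pose (4.9893, 0.4671, -4.7430)
step 4: θ'=-3.7430 (R=-0.3750) → pose (5.1520, 0.1464, -3.7430)

(5.1520, 0.1464, -3.7430)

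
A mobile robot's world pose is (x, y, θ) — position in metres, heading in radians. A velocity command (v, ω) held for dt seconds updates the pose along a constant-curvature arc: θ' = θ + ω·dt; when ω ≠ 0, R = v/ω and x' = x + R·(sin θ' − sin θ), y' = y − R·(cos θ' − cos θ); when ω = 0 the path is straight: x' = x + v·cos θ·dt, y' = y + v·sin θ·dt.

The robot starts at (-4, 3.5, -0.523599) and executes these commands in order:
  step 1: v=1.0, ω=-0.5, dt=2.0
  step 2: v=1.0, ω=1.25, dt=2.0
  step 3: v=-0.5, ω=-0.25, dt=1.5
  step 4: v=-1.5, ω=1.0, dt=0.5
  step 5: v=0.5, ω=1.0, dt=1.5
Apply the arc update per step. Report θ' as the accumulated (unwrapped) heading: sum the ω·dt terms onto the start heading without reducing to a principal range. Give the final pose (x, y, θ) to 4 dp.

(-2.7435, 1.0197, 2.6014)

step 1: θ'=-1.5236 (R=-2.0000) → pose (-3.0022, 1.8623, -1.5236)
step 2: θ'=0.9764 (R=0.8000) → pose (-1.5403, 1.4520, 0.9764)
step 3: θ'=0.6014 (R=2.0000) → pose (-2.0657, 0.9230, 0.6014)
step 4: θ'=1.1014 (R=-1.5000) → pose (-2.5548, 0.3647, 1.1014)
step 5: θ'=2.6014 (R=0.5000) → pose (-2.7435, 1.0197, 2.6014)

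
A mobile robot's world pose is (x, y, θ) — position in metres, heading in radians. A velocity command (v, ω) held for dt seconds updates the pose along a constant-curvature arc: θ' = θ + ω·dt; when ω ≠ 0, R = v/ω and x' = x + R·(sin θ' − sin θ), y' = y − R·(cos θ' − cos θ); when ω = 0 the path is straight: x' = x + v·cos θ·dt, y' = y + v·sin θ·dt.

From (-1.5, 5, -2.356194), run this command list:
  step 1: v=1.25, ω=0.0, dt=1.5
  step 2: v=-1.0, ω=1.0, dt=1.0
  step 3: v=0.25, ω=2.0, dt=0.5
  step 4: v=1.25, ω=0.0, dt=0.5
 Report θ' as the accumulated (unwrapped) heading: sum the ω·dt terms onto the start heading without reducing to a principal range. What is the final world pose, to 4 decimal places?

(-1.8916, 4.2858, -0.3562)

step 1: θ'=-2.3562 (straight) → pose (-2.8258, 3.6742, -2.3562)
step 2: θ'=-1.3562 (R=-1.0000) → pose (-2.5559, 4.5942, -1.3562)
step 3: θ'=-0.3562 (R=0.1250) → pose (-2.4773, 4.5037, -0.3562)
step 4: θ'=-0.3562 (straight) → pose (-1.8916, 4.2858, -0.3562)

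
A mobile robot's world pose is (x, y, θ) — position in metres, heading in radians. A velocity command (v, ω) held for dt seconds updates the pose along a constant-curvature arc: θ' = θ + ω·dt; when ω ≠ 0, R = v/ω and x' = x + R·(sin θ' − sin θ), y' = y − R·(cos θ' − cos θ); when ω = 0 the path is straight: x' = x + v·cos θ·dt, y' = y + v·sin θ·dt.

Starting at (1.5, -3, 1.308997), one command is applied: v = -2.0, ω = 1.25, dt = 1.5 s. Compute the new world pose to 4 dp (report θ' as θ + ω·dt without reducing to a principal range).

θ' = 1.3090 + 1.25·1.5 = 3.1840
R = v/ω = -2.0/1.25 = -1.6000
x' = 1.5 + -1.6000·(sin 3.1840 − sin 1.3090) = 3.1133
y' = -3 − -1.6000·(cos 3.1840 − cos 1.3090) = -5.0127

(3.1133, -5.0127, 3.1840)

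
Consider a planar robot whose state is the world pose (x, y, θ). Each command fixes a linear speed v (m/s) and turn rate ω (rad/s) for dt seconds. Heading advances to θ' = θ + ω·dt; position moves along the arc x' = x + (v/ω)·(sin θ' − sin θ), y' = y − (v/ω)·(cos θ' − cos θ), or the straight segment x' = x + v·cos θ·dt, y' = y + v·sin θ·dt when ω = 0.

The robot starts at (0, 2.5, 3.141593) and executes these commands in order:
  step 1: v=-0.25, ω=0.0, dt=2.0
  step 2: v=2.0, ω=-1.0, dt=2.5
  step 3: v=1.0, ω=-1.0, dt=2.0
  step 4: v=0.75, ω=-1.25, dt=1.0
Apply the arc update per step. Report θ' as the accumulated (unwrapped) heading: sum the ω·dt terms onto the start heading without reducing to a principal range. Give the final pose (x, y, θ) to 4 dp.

(0.5975, 4.8687, -2.6084)

step 1: θ'=3.1416 (straight) → pose (0.5000, 2.5000, 3.1416)
step 2: θ'=0.6416 (R=-2.0000) → pose (-0.6969, 6.1023, 0.6416)
step 3: θ'=-1.3584 (R=-1.0000) → pose (0.8791, 5.5119, -1.3584)
step 4: θ'=-2.6084 (R=-0.6000) → pose (0.5975, 4.8687, -2.6084)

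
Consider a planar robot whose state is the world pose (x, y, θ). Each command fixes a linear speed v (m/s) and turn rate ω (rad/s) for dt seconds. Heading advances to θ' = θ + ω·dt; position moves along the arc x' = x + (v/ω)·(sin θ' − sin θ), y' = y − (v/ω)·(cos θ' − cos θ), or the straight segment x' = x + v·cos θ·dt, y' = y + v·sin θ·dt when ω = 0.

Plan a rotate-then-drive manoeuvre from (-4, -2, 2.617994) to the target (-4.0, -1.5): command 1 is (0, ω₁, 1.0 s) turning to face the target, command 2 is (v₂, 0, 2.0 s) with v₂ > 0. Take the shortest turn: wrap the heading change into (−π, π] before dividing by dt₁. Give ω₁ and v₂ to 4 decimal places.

ω₁ = -1.0472, v₂ = 0.2500

heading to target = atan2(-1.5−-2, -4−-4) = 1.5708
Δθ = wrap(1.5708 − 2.6180) = -1.0472; ω₁ = Δθ/dt₁ = -1.0472
distance = √((-4−-4)² + (-1.5−-2)²) = 0.5000; v₂ = distance/dt₂ = 0.2500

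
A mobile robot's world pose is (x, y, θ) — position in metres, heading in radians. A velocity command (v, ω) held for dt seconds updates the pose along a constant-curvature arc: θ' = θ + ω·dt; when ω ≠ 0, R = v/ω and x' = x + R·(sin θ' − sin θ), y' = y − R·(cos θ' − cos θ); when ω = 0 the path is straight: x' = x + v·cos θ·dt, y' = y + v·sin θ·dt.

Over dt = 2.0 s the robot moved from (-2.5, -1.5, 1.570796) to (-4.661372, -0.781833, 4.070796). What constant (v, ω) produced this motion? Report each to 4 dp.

Δθ = 4.070796 − 1.570796 = 2.500000
ω = Δθ/dt = 2.500000/2.0 = 1.2500
R = Δx/(sin θ' − sin θ) = 1.2000
v = R·ω = 1.2000·1.2500 = 1.5000

v = 1.5000, ω = 1.2500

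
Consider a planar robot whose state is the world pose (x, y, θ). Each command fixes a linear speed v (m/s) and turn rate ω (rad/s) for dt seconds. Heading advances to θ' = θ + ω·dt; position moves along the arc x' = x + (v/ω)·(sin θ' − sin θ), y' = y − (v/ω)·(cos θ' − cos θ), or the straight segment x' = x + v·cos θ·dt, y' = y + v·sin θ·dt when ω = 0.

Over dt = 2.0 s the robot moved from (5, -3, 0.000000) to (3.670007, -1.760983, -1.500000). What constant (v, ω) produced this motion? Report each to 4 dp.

v = -1.0000, ω = -0.7500

Δθ = -1.500000 − 0.000000 = -1.500000
ω = Δθ/dt = -1.500000/2.0 = -0.7500
R = Δx/(sin θ' − sin θ) = 1.3333
v = R·ω = 1.3333·-0.7500 = -1.0000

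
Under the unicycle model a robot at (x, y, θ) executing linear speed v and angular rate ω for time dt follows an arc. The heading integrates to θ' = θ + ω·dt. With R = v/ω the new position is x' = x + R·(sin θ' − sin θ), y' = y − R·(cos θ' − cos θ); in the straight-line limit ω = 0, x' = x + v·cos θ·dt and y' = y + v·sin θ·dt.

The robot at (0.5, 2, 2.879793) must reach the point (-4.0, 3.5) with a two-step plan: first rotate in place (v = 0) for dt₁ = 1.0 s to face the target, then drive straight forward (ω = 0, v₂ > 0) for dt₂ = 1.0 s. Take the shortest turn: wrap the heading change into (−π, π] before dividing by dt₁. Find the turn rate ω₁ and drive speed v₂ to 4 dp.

heading to target = atan2(3.5−2, -4−0.5) = 2.8198
Δθ = wrap(2.8198 − 2.8798) = -0.0600; ω₁ = Δθ/dt₁ = -0.0600
distance = √((-4−0.5)² + (3.5−2)²) = 4.7434; v₂ = distance/dt₂ = 4.7434

ω₁ = -0.0600, v₂ = 4.7434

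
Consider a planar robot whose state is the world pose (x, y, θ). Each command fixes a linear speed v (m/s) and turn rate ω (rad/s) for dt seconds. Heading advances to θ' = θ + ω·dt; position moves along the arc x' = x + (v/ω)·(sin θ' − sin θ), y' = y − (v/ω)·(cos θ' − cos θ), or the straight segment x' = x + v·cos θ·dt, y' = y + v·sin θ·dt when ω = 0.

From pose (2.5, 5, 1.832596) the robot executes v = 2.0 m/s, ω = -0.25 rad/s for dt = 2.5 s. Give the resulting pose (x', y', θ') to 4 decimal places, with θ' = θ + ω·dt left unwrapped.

(2.7493, 9.9127, 1.2076)

θ' = 1.8326 + -0.25·2.5 = 1.2076
R = v/ω = 2.0/-0.25 = -8.0000
x' = 2.5 + -8.0000·(sin 1.2076 − sin 1.8326) = 2.7493
y' = 5 − -8.0000·(cos 1.2076 − cos 1.8326) = 9.9127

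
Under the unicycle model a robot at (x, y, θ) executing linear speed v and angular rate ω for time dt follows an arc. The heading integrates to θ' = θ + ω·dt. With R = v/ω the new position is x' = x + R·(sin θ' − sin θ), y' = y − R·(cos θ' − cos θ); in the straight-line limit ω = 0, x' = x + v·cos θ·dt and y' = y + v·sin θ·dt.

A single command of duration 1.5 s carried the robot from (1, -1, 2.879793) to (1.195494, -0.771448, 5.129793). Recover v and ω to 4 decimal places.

v = -0.2500, ω = 1.5000

Δθ = 5.129793 − 2.879793 = 2.250000
ω = Δθ/dt = 2.250000/1.5 = 1.5000
R = −Δy/(cos θ' − cos θ) = -0.1667
v = R·ω = -0.1667·1.5000 = -0.2500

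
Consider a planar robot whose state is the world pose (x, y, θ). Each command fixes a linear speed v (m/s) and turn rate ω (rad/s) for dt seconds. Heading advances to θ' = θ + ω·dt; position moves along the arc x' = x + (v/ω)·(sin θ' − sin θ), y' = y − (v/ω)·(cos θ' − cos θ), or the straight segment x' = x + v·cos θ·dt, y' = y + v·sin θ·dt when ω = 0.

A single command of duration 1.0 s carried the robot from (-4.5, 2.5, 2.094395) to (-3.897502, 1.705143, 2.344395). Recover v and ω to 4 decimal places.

v = -1.0000, ω = 0.2500

Δθ = 2.344395 − 2.094395 = 0.250000
ω = Δθ/dt = 0.250000/1.0 = 0.2500
R = −Δy/(cos θ' − cos θ) = -4.0000
v = R·ω = -4.0000·0.2500 = -1.0000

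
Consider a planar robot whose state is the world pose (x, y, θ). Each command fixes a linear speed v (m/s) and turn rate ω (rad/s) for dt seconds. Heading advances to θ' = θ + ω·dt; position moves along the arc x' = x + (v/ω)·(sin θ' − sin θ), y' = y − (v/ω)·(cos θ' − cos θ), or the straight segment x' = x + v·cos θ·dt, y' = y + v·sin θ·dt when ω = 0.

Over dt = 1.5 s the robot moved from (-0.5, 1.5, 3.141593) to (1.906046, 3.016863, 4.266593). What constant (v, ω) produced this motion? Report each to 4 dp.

v = -2.0000, ω = 0.7500

Δθ = 4.266593 − 3.141593 = 1.125000
ω = Δθ/dt = 1.125000/1.5 = 0.7500
R = Δx/(sin θ' − sin θ) = -2.6667
v = R·ω = -2.6667·0.7500 = -2.0000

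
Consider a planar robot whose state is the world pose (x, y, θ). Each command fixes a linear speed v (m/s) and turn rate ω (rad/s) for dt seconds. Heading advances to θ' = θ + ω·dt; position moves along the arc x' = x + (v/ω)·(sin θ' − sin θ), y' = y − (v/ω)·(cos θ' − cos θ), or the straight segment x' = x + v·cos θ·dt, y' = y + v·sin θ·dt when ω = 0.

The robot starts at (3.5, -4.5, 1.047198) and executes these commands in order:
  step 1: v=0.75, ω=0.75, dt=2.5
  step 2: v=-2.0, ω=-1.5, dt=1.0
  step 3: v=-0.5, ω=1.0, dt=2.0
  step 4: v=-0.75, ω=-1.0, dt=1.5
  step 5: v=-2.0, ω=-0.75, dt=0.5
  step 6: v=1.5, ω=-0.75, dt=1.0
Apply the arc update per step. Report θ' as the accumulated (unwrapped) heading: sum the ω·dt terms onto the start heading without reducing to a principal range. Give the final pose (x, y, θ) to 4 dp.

(6.1558, -5.1703, 0.7972)

step 1: θ'=2.9222 (R=1.0000) → pose (2.8516, -3.0240, 2.9222)
step 2: θ'=1.4222 (R=1.3333) → pose (3.8801, -4.5227, 1.4222)
step 3: θ'=3.4222 (R=-0.5000) → pose (4.5130, -5.0772, 3.4222)
step 4: θ'=1.9222 (R=0.7500) → pose (5.4249, -5.5397, 1.9222)
step 5: θ'=1.5472 (R=2.6667) → pose (5.5871, -6.5205, 1.5472)
step 6: θ'=0.7972 (R=-2.0000) → pose (6.1558, -5.1703, 0.7972)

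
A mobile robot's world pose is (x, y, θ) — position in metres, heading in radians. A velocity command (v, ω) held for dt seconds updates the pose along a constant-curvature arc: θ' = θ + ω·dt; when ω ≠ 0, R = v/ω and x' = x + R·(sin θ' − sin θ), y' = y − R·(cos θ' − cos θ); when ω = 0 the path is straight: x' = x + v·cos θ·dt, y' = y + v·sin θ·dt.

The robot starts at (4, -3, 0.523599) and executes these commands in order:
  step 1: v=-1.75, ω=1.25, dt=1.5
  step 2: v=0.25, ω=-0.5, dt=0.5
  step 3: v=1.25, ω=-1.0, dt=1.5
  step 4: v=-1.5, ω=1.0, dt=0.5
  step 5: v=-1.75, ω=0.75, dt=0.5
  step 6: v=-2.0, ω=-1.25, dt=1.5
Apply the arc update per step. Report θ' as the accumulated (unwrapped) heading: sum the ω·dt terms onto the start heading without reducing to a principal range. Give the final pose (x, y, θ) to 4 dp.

step 1: θ'=2.3986 (R=-1.4000) → pose (3.7529, -5.2435, 2.3986)
step 2: θ'=2.1486 (R=-0.5000) → pose (3.6723, -5.1483, 2.1486)
step 3: θ'=0.6486 (R=-1.2500) → pose (3.9643, -3.4694, 0.6486)
step 4: θ'=1.1486 (R=-1.5000) → pose (3.5021, -4.0502, 1.1486)
step 5: θ'=1.5236 (R=-2.3333) → pose (3.2998, -4.8962, 1.5236)
step 6: θ'=-0.3514 (R=1.6000) → pose (1.1509, -6.3230, -0.3514)

(1.1509, -6.3230, -0.3514)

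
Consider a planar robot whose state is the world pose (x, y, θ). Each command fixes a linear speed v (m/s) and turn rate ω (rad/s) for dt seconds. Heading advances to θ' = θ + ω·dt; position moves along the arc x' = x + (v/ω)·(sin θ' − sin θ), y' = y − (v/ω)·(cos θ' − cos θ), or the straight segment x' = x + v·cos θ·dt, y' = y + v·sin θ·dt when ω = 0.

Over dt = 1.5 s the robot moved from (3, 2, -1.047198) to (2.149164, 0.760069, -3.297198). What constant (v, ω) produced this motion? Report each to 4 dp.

Δθ = -3.297198 − -1.047198 = -2.250000
ω = Δθ/dt = -2.250000/1.5 = -1.5000
R = −Δy/(cos θ' − cos θ) = -0.8333
v = R·ω = -0.8333·-1.5000 = 1.2500

v = 1.2500, ω = -1.5000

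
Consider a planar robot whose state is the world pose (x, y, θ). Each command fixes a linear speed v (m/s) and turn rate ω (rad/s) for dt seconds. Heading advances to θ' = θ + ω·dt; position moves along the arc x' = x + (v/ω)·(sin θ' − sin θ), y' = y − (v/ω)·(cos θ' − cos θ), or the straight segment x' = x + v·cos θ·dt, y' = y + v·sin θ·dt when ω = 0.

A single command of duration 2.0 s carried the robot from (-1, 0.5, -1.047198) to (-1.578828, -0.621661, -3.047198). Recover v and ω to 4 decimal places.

Δθ = -3.047198 − -1.047198 = -2.000000
ω = Δθ/dt = -2.000000/2.0 = -1.0000
R = −Δy/(cos θ' − cos θ) = -0.7500
v = R·ω = -0.7500·-1.0000 = 0.7500

v = 0.7500, ω = -1.0000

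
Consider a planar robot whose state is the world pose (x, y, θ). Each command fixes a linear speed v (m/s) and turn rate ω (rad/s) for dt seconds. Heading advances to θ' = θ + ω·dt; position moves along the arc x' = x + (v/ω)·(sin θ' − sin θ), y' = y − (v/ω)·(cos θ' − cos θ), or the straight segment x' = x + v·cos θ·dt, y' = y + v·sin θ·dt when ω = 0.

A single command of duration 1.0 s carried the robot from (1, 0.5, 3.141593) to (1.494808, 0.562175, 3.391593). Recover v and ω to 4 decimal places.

Δθ = 3.391593 − 3.141593 = 0.250000
ω = Δθ/dt = 0.250000/1.0 = 0.2500
R = Δx/(sin θ' − sin θ) = -2.0000
v = R·ω = -2.0000·0.2500 = -0.5000

v = -0.5000, ω = 0.2500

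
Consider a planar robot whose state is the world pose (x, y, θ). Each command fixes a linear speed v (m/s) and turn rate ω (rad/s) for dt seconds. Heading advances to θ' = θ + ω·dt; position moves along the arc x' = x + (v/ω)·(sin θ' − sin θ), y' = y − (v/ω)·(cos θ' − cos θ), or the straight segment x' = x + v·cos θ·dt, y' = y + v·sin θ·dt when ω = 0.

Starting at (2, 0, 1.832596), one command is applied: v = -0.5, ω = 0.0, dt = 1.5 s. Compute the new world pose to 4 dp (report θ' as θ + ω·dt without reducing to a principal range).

θ' = 1.8326 + 0.0·1.5 = 1.8326
ω = 0 → straight: x' = 2 + -0.5·cos(1.8326)·1.5 = 2.1941
y' = 0 + -0.5·sin(1.8326)·1.5 = -0.7244

(2.1941, -0.7244, 1.8326)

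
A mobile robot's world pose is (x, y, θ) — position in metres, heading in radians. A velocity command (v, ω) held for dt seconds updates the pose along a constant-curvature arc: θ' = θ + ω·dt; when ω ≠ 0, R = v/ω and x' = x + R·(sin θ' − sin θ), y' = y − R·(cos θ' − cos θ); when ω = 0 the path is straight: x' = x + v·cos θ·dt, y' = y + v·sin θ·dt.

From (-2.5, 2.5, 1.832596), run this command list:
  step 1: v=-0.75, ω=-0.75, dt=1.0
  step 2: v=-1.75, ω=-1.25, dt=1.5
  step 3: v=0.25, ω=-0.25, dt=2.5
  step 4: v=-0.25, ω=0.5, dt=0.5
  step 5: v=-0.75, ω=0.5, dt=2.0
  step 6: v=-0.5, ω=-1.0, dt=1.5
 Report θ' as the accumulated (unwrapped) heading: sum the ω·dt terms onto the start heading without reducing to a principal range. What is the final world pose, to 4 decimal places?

(-6.1181, 2.4478, -1.6674)

step 1: θ'=1.0826 (R=1.0000) → pose (-2.5827, 1.7721, 1.0826)
step 2: θ'=-0.7924 (R=1.4000) → pose (-4.8161, 1.4458, -0.7924)
step 3: θ'=-1.4174 (R=-1.0000) → pose (-4.5398, 0.8965, -1.4174)
step 4: θ'=-1.1674 (R=-0.5000) → pose (-4.5741, 1.0163, -1.1674)
step 5: θ'=-0.1674 (R=-1.5000) → pose (-5.7038, 1.9066, -0.1674)
step 6: θ'=-1.6674 (R=0.5000) → pose (-6.1181, 2.4478, -1.6674)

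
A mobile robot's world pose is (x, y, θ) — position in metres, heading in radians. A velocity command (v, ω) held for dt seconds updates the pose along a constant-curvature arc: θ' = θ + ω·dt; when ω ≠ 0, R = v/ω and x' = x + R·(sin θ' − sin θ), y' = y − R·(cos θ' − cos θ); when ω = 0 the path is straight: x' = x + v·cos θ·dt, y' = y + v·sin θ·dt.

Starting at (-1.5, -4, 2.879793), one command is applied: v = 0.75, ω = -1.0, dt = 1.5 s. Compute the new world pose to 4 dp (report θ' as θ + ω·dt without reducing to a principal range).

θ' = 2.8798 + -1.0·1.5 = 1.3798
R = v/ω = 0.75/-1.0 = -0.7500
x' = -1.5 + -0.7500·(sin 1.3798 − sin 2.8798) = -2.0422
y' = -4 − -0.7500·(cos 1.3798 − cos 2.8798) = -3.1332

(-2.0422, -3.1332, 1.3798)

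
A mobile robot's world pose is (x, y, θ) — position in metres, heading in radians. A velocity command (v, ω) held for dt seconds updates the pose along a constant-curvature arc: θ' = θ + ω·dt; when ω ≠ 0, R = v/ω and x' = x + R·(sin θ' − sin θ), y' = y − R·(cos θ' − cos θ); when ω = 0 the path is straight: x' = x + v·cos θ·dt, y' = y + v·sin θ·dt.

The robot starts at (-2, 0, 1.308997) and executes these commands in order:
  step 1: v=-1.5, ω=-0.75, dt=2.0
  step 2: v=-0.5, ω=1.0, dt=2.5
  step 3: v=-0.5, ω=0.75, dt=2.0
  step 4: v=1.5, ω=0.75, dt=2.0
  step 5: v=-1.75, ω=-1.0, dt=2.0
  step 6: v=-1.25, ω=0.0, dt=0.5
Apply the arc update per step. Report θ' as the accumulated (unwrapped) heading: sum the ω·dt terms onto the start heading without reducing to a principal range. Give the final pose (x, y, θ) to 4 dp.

(-2.5148, -2.2300, 3.3090)

step 1: θ'=-0.1910 (R=2.0000) → pose (-4.3115, -1.4460, -0.1910)
step 2: θ'=2.3090 (R=-0.5000) → pose (-4.7763, -2.2734, 2.3090)
step 3: θ'=3.8090 (R=-0.6667) → pose (-3.8705, -2.3484, 3.8090)
step 4: θ'=5.3090 (R=2.0000) → pose (-4.2871, -5.0429, 5.3090)
step 5: θ'=3.3090 (R=1.7500) → pose (-3.1311, -2.3341, 3.3090)
step 6: θ'=3.3090 (straight) → pose (-2.5148, -2.2300, 3.3090)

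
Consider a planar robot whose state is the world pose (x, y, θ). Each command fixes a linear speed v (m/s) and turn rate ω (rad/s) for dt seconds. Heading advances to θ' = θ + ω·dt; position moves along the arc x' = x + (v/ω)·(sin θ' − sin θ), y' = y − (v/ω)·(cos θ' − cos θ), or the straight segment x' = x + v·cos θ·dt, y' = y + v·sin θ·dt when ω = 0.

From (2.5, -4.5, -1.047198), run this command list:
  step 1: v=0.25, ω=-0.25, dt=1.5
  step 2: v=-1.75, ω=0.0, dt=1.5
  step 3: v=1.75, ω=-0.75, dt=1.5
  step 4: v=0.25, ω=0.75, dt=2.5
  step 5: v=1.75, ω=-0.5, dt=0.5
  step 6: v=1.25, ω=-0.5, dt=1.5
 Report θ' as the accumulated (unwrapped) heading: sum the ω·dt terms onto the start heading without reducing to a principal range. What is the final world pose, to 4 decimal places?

step 1: θ'=-1.4222 (R=-1.0000) → pose (2.6230, -4.8519, -1.4222)
step 2: θ'=-1.4222 (straight) → pose (2.2343, -2.2559, -1.4222)
step 3: θ'=-2.5472 (R=-2.3333) → pose (1.2334, -4.5345, -2.5472)
step 4: θ'=-0.6722 (R=0.3333) → pose (1.2125, -5.0714, -0.6722)
step 5: θ'=-0.9222 (R=-3.5000) → pose (1.8223, -5.6958, -0.9222)
step 6: θ'=-1.6722 (R=-2.5000) → pose (2.3171, -7.4590, -1.6722)

(2.3171, -7.4590, -1.6722)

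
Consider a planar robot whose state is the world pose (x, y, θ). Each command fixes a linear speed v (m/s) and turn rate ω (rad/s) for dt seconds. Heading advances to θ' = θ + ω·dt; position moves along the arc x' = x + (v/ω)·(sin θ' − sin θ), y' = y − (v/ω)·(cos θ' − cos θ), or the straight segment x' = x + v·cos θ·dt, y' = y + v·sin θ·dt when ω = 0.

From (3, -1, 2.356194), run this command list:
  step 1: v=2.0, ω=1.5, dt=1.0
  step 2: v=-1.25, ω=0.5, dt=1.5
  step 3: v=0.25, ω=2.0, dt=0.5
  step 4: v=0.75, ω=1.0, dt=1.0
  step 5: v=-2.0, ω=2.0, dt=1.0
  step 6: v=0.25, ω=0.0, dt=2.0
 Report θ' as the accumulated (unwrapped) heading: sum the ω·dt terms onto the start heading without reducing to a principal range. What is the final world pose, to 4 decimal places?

(2.0306, -0.8160, 8.6062)

step 1: θ'=3.8562 (R=1.3333) → pose (1.1834, -0.9357, 3.8562)
step 2: θ'=4.6062 (R=-2.5000) → pose (2.0311, 0.6877, 4.6062)
step 3: θ'=5.6062 (R=0.1250) → pose (2.0771, 0.5770, 5.6062)
step 4: θ'=6.6062 (R=0.7500) → pose (2.7850, 0.4504, 6.6062)
step 5: θ'=8.6062 (R=-1.0000) → pose (2.3722, -1.1811, 8.6062)
step 6: θ'=8.6062 (straight) → pose (2.0306, -0.8160, 8.6062)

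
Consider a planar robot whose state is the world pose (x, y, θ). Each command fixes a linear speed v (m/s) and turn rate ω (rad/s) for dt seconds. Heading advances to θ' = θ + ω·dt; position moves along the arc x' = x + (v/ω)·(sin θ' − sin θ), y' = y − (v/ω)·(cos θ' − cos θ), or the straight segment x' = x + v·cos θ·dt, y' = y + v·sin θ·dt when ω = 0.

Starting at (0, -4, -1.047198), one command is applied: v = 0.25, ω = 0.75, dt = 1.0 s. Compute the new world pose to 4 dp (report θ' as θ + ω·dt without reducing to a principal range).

(0.1911, -4.1521, -0.2972)

θ' = -1.0472 + 0.75·1.0 = -0.2972
R = v/ω = 0.25/0.75 = 0.3333
x' = 0 + 0.3333·(sin -0.2972 − sin -1.0472) = 0.1911
y' = -4 − 0.3333·(cos -0.2972 − cos -1.0472) = -4.1521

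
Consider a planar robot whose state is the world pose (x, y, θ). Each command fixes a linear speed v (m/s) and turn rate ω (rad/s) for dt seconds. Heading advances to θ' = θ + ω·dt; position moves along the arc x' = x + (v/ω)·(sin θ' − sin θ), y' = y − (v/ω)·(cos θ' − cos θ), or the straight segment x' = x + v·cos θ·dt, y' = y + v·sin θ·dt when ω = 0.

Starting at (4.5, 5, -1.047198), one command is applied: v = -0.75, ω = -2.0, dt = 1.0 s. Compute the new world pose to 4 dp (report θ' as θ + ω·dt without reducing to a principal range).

(4.7894, 5.5608, -3.0472)

θ' = -1.0472 + -2.0·1.0 = -3.0472
R = v/ω = -0.75/-2.0 = 0.3750
x' = 4.5 + 0.3750·(sin -3.0472 − sin -1.0472) = 4.7894
y' = 5 − 0.3750·(cos -3.0472 − cos -1.0472) = 5.5608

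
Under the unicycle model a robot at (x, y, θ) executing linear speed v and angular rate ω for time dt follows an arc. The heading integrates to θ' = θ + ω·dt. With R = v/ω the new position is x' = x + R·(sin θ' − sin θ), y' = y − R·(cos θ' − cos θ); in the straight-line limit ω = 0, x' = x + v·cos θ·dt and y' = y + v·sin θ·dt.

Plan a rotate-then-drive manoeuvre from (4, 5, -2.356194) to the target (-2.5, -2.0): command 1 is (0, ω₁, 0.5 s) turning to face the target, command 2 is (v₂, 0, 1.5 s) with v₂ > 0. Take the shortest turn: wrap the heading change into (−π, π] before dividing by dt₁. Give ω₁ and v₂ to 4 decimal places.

heading to target = atan2(-2−5, -2.5−4) = -2.3192
Δθ = wrap(-2.3192 − -2.3562) = 0.0370; ω₁ = Δθ/dt₁ = 0.0740
distance = √((-2.5−4)² + (-2−5)²) = 9.5525; v₂ = distance/dt₂ = 6.3683

ω₁ = 0.0740, v₂ = 6.3683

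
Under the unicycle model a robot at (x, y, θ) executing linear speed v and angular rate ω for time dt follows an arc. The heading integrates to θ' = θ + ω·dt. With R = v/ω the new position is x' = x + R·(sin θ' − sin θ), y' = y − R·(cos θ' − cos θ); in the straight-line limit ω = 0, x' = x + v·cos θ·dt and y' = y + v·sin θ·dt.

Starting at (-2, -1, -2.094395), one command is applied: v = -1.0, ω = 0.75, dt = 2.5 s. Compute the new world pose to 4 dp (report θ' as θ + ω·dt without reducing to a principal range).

θ' = -2.0944 + 0.75·2.5 = -0.2194
R = v/ω = -1.0/0.75 = -1.3333
x' = -2 + -1.3333·(sin -0.2194 − sin -2.0944) = -2.8645
y' = -1 − -1.3333·(cos -0.2194 − cos -2.0944) = 0.9680

(-2.8645, 0.9680, -0.2194)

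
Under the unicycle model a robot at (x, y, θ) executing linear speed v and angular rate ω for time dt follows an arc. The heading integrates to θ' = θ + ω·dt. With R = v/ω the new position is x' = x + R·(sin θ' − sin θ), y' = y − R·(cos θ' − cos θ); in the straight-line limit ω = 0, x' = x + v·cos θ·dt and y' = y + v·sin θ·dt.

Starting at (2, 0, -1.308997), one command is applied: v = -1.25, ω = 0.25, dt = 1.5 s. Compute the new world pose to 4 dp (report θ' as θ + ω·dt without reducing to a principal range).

θ' = -1.3090 + 0.25·1.5 = -0.9340
R = v/ω = -1.25/0.25 = -5.0000
x' = 2 + -5.0000·(sin -0.9340 − sin -1.3090) = 1.1904
y' = 0 − -5.0000·(cos -0.9340 − cos -1.3090) = 1.6790

(1.1904, 1.6790, -0.9340)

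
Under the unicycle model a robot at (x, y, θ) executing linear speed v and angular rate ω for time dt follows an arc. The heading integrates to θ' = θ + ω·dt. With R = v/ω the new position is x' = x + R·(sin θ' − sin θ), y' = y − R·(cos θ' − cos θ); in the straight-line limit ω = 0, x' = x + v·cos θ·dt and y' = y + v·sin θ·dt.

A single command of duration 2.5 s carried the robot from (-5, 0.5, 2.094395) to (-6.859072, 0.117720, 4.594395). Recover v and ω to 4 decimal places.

v = 1.0000, ω = 1.0000

Δθ = 4.594395 − 2.094395 = 2.500000
ω = Δθ/dt = 2.500000/2.5 = 1.0000
R = Δx/(sin θ' − sin θ) = 1.0000
v = R·ω = 1.0000·1.0000 = 1.0000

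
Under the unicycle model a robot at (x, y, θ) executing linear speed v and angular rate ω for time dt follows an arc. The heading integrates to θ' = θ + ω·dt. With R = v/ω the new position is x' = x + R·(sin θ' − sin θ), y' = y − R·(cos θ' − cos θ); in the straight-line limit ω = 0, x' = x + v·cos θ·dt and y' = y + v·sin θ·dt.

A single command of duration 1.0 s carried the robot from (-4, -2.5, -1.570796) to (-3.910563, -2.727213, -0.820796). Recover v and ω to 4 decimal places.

Δθ = -0.820796 − -1.570796 = 0.750000
ω = Δθ/dt = 0.750000/1.0 = 0.7500
R = −Δy/(cos θ' − cos θ) = 0.3333
v = R·ω = 0.3333·0.7500 = 0.2500

v = 0.2500, ω = 0.7500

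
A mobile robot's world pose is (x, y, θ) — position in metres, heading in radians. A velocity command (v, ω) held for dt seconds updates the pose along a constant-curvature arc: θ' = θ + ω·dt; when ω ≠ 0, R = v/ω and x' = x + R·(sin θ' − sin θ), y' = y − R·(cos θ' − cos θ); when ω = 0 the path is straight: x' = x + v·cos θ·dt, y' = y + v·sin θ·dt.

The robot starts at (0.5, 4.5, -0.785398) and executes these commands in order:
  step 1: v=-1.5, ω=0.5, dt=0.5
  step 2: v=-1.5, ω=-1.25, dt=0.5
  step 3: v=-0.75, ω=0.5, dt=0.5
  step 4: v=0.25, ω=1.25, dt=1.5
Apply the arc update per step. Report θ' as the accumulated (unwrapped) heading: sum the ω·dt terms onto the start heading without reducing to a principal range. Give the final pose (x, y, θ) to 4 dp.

(-0.4474, 5.8426, 0.9646)

step 1: θ'=-0.5354 (R=-3.0000) → pose (-0.0908, 4.9589, -0.5354)
step 2: θ'=-1.1604 (R=1.2000) → pose (-0.5789, 5.5122, -1.1604)
step 3: θ'=-0.9104 (R=-1.5000) → pose (-0.7697, 5.8339, -0.9104)
step 4: θ'=0.9646 (R=0.2000) → pose (-0.4474, 5.8426, 0.9646)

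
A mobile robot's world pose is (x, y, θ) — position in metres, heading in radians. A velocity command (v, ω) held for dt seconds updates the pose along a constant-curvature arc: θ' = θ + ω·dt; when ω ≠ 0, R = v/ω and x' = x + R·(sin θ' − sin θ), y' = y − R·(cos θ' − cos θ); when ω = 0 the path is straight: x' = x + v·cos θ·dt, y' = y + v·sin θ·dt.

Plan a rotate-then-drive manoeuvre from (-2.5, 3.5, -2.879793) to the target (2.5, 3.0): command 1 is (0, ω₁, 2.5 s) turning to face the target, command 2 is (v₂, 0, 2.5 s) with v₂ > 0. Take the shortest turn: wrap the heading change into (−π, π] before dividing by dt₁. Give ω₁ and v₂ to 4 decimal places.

heading to target = atan2(3−3.5, 2.5−-2.5) = -0.0997
Δθ = wrap(-0.0997 − -2.8798) = 2.7801; ω₁ = Δθ/dt₁ = 1.1120
distance = √((2.5−-2.5)² + (3−3.5)²) = 5.0249; v₂ = distance/dt₂ = 2.0100

ω₁ = 1.1120, v₂ = 2.0100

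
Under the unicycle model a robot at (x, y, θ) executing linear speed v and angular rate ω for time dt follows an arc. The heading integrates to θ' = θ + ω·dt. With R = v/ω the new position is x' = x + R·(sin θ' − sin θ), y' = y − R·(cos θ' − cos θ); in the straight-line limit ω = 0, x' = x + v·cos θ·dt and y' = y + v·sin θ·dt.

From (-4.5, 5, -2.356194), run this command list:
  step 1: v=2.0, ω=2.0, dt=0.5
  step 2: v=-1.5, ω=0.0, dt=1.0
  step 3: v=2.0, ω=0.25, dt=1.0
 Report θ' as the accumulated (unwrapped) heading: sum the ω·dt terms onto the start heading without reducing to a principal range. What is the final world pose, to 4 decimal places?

(-4.4249, 3.6647, -1.1062)

step 1: θ'=-1.3562 (R=1.0000) → pose (-4.7700, 4.0799, -1.3562)
step 2: θ'=-1.3562 (straight) → pose (-5.0894, 5.5455, -1.3562)
step 3: θ'=-1.1062 (R=8.0000) → pose (-4.4249, 3.6647, -1.1062)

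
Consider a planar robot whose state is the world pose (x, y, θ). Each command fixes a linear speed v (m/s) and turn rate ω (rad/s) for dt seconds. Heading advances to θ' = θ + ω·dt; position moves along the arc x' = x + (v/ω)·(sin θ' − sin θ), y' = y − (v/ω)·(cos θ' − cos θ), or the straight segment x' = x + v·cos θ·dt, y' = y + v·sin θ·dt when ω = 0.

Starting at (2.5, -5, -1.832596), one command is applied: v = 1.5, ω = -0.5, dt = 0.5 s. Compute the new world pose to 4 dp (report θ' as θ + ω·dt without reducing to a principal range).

θ' = -1.8326 + -0.5·0.5 = -2.0826
R = v/ω = 1.5/-0.5 = -3.0000
x' = 2.5 + -3.0000·(sin -2.0826 − sin -1.8326) = 2.2178
y' = -5 − -3.0000·(cos -2.0826 − cos -1.8326) = -5.6928

(2.2178, -5.6928, -2.0826)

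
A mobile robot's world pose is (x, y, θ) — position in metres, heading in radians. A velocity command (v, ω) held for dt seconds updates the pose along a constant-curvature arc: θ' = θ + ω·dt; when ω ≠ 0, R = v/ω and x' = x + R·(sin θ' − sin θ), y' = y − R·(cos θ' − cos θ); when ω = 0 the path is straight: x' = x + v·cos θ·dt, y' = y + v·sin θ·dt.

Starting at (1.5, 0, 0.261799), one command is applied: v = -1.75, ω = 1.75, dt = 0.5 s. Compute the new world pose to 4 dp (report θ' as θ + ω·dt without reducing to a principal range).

(0.8515, -0.5454, 1.1368)

θ' = 0.2618 + 1.75·0.5 = 1.1368
R = v/ω = -1.75/1.75 = -1.0000
x' = 1.5 + -1.0000·(sin 1.1368 − sin 0.2618) = 0.8515
y' = 0 − -1.0000·(cos 1.1368 − cos 0.2618) = -0.5454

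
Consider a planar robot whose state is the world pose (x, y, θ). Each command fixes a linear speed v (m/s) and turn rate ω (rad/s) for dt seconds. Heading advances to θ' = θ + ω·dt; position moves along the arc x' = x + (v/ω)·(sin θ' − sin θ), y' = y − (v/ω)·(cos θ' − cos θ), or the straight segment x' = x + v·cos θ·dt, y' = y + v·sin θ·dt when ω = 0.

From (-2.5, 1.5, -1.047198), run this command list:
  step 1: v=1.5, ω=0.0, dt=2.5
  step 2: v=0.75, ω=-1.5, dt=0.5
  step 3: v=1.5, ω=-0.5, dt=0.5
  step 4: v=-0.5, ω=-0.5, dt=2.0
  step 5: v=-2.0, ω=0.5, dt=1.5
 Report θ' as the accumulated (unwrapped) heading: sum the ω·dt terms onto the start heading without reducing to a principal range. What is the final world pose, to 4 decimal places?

step 1: θ'=-1.0472 (straight) → pose (-0.6250, -1.7476, -1.0472)
step 2: θ'=-1.7972 (R=-0.5000) → pose (-0.5708, -2.1098, -1.7972)
step 3: θ'=-2.0472 (R=-3.0000) → pose (-0.8283, -2.8122, -2.0472)
step 4: θ'=-3.0472 (R=1.0000) → pose (-0.0339, -2.2752, -3.0472)
step 5: θ'=-2.2972 (R=-4.0000) → pose (2.5794, -0.9497, -2.2972)

(2.5794, -0.9497, -2.2972)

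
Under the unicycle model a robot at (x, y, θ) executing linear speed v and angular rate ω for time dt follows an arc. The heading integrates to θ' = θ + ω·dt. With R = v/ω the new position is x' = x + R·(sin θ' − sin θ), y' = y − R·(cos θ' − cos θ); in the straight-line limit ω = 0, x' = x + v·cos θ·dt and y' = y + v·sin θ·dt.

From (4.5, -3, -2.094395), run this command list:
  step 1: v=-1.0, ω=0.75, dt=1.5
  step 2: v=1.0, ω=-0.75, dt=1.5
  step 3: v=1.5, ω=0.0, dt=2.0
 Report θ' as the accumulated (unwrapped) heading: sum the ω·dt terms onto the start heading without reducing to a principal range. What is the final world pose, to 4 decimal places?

(3.0000, -5.5981, -2.0944)

step 1: θ'=-0.9694 (R=-1.3333) → pose (4.4447, -1.5789, -0.9694)
step 2: θ'=-2.0944 (R=-1.3333) → pose (4.5000, -3.0000, -2.0944)
step 3: θ'=-2.0944 (straight) → pose (3.0000, -5.5981, -2.0944)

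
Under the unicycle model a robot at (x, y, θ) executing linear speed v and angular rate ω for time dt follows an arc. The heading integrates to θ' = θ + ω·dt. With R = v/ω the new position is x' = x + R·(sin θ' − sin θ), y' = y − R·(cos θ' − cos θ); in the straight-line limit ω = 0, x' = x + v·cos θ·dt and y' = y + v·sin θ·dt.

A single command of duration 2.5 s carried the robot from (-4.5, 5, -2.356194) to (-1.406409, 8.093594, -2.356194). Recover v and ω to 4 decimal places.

Δθ = -2.356194 − -2.356194 = 0.000000
ω = Δθ/dt = 0.000000/2.5 = 0.0000
ω = 0 → v = (Δx·cos θ + Δy·sin θ)/dt = -1.7500

v = -1.7500, ω = 0.0000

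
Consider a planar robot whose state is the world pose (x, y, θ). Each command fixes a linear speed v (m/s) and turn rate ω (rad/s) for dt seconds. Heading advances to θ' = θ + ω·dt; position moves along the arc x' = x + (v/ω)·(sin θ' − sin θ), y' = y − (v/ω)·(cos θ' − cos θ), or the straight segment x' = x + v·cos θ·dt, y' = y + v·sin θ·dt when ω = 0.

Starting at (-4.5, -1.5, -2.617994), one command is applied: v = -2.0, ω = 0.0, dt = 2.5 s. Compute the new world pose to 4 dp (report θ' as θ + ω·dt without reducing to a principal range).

θ' = -2.6180 + 0.0·2.5 = -2.6180
ω = 0 → straight: x' = -4.5 + -2.0·cos(-2.6180)·2.5 = -0.1699
y' = -1.5 + -2.0·sin(-2.6180)·2.5 = 1.0000

(-0.1699, 1.0000, -2.6180)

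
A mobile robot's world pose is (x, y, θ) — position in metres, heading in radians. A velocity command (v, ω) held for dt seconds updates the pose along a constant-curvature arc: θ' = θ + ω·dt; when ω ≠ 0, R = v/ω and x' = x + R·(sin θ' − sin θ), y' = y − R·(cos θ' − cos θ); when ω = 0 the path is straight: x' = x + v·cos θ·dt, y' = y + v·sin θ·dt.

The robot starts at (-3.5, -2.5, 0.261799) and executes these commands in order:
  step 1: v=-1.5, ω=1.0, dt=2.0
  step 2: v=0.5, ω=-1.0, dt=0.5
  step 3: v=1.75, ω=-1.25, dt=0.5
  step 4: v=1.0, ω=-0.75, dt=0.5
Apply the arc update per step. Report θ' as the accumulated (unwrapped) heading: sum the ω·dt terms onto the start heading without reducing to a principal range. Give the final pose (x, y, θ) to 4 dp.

(-3.9795, -3.4225, 0.7618)

step 1: θ'=2.2618 (R=-1.5000) → pose (-4.2677, -4.9049, 2.2618)
step 2: θ'=1.7618 (R=-0.5000) → pose (-4.3733, -4.6811, 1.7618)
step 3: θ'=1.1368 (R=-1.4000) → pose (-4.2690, -3.8266, 1.1368)
step 4: θ'=0.7618 (R=-1.3333) → pose (-3.9795, -3.4225, 0.7618)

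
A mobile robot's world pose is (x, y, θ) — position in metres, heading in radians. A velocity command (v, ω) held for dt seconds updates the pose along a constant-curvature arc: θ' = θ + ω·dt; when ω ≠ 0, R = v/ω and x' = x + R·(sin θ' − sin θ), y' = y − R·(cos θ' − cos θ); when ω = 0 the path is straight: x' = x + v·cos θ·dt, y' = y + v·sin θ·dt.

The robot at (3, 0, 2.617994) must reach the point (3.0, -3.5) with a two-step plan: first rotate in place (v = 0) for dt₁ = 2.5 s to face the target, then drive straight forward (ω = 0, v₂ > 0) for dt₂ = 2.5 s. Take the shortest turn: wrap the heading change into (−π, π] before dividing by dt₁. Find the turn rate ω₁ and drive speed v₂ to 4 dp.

ω₁ = 0.8378, v₂ = 1.4000

heading to target = atan2(-3.5−0, 3−3) = -1.5708
Δθ = wrap(-1.5708 − 2.6180) = 2.0944; ω₁ = Δθ/dt₁ = 0.8378
distance = √((3−3)² + (-3.5−0)²) = 3.5000; v₂ = distance/dt₂ = 1.4000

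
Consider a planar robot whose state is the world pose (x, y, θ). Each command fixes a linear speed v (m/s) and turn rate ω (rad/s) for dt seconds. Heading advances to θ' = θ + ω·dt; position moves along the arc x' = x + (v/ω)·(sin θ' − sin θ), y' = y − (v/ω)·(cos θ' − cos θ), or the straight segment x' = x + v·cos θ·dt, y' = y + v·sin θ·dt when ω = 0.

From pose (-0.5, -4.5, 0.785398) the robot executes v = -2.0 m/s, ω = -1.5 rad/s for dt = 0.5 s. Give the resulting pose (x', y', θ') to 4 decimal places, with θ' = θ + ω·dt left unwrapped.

θ' = 0.7854 + -1.5·0.5 = 0.0354
R = v/ω = -2.0/-1.5 = 1.3333
x' = -0.5 + 1.3333·(sin 0.0354 − sin 0.7854) = -1.3956
y' = -4.5 − 1.3333·(cos 0.0354 − cos 0.7854) = -4.8897

(-1.3956, -4.8897, 0.0354)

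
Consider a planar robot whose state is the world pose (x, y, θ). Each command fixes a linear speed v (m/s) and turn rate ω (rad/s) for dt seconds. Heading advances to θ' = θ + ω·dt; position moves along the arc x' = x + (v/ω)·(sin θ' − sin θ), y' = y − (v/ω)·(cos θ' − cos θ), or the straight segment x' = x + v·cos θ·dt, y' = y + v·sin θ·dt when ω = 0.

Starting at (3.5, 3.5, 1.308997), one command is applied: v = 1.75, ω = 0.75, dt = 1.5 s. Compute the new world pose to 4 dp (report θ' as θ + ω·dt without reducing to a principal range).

(2.7629, 5.8771, 2.4340)

θ' = 1.3090 + 0.75·1.5 = 2.4340
R = v/ω = 1.75/0.75 = 2.3333
x' = 3.5 + 2.3333·(sin 2.4340 − sin 1.3090) = 2.7629
y' = 3.5 − 2.3333·(cos 2.4340 − cos 1.3090) = 5.8771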